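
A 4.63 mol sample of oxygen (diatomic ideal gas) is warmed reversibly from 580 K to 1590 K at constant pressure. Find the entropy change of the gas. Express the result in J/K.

At constant pressure, ΔS = nC_p ln(T₂/T₁) with C_p = 7R/2 = 29.1 J mol⁻¹ K⁻¹.
ΔS = 4.63 × 29.1 × ln(1590/580) = 136 J/K.

ΔS = 136 J/K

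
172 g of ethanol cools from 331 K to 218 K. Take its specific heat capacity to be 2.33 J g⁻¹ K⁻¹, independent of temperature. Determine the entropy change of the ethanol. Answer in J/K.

ΔS = ∫dQ_rev/T = m c ln(T₂/T₁) = 172 × 2.33 × ln(218/331) = -167 J/K.

ΔS = -167 J/K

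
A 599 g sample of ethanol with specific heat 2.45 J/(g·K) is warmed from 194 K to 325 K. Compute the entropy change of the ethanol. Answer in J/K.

ΔS = 757 J/K

ΔS = ∫dQ_rev/T = m c ln(T₂/T₁) = 599 × 2.45 × ln(325/194) = 757 J/K.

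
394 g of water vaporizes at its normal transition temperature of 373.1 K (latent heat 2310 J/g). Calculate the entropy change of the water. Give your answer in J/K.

Heat absorbed by the substance: Q = mL = 394 × 2310 = 910140 J.
At constant T, ΔS = Q_rev/T = 910140 / 373.1 = 2440 J/K.

ΔS = 2440 J/K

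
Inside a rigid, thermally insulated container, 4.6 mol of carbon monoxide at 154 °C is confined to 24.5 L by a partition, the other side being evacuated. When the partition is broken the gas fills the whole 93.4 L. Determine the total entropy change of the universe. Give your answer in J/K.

For an ideal gas in free expansion Q = 0 and W = 0, so T is unchanged.
Entropy is a state function; using a reversible isothermal path, ΔS_gas = nR ln(V₂/V₁) = 4.6 × 8.314 × ln(93.4/24.5) = 51.2 J/K.
The insulated surroundings exchange no heat, so ΔS_surr = 0 and ΔS_universe = ΔS_gas.

ΔS_universe = 51.2 J/K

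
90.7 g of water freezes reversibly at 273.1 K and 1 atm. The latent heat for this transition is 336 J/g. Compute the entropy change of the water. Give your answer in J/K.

ΔS = -112 J/K

Heat released by the substance: Q = −mL = −90.7 × 336 = −30475.2 J.
At constant T, ΔS = Q_rev/T = −30475.2 / 273.1 = -112 J/K.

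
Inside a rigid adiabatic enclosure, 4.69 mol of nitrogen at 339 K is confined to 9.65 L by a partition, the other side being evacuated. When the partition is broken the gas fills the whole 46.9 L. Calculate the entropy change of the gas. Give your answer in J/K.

No heat is exchanged and no work is done, so the ideal-gas temperature stays constant.
Entropy is a state function; using a reversible isothermal path, ΔS_gas = nR ln(V₂/V₁) = 4.69 × 8.314 × ln(46.9/9.65) = 61.6 J/K.

ΔS_gas = 61.6 J/K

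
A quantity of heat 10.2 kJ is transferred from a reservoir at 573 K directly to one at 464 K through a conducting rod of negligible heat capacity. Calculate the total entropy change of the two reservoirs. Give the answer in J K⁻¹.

ΔS_hot = −Q/T_H = −10200/573 = -17.8 J/K and ΔS_cold = +Q/T_C = 10200/464 = 21.98 J/K.
ΔS_total = -17.8 + 21.98 = 4.18 J/K, positive as the second law requires.

ΔS_total = 4.18 J/K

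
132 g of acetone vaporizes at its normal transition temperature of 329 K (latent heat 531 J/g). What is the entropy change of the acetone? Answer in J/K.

Heat absorbed by the substance: Q = mL = 132 × 531 = 70092 J.
At constant T, ΔS = Q_rev/T = 70092 / 329 = 213 J/K.

ΔS = 213 J/K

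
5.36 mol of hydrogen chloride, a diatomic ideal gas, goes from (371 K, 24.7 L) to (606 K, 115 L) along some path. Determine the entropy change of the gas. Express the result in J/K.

Entropy is a state function: ΔS = nC_V ln(T₂/T₁) + nR ln(V₂/V₁), with C_V = 5R/2 = 20.79 J mol⁻¹ K⁻¹ for a diatomic ideal gas.
ΔS = 5.36 × [20.79 × ln(606/371) + 8.314 × ln(115/24.7)] = 123 J/K.

ΔS = 123 J/K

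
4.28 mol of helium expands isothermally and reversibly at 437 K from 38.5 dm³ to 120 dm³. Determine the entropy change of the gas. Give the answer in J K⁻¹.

For an isothermal ideal gas ΔS_gas = nR ln(V₂/V₁) = 4.28 × 8.314 × ln(120/38.5) = 40.5 J/K.

ΔS_gas = 40.5 J/K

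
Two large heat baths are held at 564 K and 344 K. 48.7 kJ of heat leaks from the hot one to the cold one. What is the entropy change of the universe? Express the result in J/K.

ΔS_hot = −Q/T_H = −48700/564 = -86.35 J/K and ΔS_cold = +Q/T_C = 48700/344 = 141.6 J/K.
ΔS_total = -86.35 + 141.6 = 55.2 J/K, positive as the second law requires.

ΔS_total = 55.2 J/K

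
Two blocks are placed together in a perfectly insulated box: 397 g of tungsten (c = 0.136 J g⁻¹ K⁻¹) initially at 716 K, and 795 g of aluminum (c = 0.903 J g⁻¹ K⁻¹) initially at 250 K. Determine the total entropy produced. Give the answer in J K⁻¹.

Energy balance: T_f = (m₁c₁T₁ + m₂c₂T₂)/(m₁c₁ + m₂c₂) = 282.6 K.
ΔS₁ = m₁c₁ ln(T_f/T₁) = 53.992 × ln(282.6/716) = -50.19 J/K.
ΔS₂ = m₂c₂ ln(T_f/T₂) = 717.885 × ln(282.6/250) = 87.98 J/K.
ΔS_total = -50.19 + 87.98 = 37.8 J/K.

ΔS_total = 37.8 J/K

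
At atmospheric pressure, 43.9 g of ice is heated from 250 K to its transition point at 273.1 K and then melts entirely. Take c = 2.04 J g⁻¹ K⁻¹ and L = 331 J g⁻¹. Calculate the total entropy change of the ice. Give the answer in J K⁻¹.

ΔS = 61.1 J/K

Warming step: ΔS₁ = m c ln(T_tr/T_i) = 43.9 × 2.04 × ln(273.1/250) = 7.915 J/K.
Phase change: ΔS₂ = +mL/T_tr = 43.9 × 331 / 273.1 = 53.21 J/K.
ΔS_total = (7.915) + (53.21) = 61.1 J/K.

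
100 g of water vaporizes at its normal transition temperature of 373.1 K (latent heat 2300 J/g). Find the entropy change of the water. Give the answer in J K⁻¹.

Heat absorbed by the substance: Q = mL = 100 × 2300 = 230000 J.
At constant T, ΔS = Q_rev/T = 230000 / 373.1 = 616 J/K.

ΔS = 616 J/K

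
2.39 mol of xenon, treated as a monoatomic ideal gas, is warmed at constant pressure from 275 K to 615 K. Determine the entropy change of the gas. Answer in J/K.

ΔS = 40 J/K

At constant pressure, ΔS = nC_p ln(T₂/T₁) with C_p = 5R/2 = 20.79 J mol⁻¹ K⁻¹.
ΔS = 2.39 × 20.79 × ln(615/275) = 40 J/K.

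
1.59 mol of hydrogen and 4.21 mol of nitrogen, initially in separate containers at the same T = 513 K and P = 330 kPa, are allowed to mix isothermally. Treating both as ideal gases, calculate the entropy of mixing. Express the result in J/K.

ΔS_mix = 28.3 J/K

Mole fractions: x_A = 1.59/5.8 = 0.274, x_B = 0.726.
ΔS_mix = −R(n_A ln x_A + n_B ln x_B) = −8.314 × (1.59 ln 0.274 + 4.21 ln 0.726) = 28.3 J/K.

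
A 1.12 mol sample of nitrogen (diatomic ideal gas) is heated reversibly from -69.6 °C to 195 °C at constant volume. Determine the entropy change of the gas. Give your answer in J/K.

In kelvin: T₁ = 203.55 K, T₂ = 468.15 K. At constant volume, ΔS = nC_V ln(T₂/T₁) with C_V = 5R/2 = 20.79 J mol⁻¹ K⁻¹.
ΔS = 1.12 × 20.79 × ln(468.15/203.55) = 19.4 J/K.

ΔS = 19.4 J/K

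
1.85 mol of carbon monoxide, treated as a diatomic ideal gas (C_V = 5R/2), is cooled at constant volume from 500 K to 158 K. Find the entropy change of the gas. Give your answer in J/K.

ΔS = -44.3 J/K

At constant volume, ΔS = nC_V ln(T₂/T₁) with C_V = 5R/2 = 20.79 J mol⁻¹ K⁻¹.
ΔS = 1.85 × 20.79 × ln(158/500) = -44.3 J/K.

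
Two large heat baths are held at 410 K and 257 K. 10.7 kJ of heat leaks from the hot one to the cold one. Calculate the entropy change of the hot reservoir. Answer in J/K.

ΔS_hot = -26.1 J/K

The hot reservoir loses heat Q, so ΔS_hot = −Q/T_H = −10700/410 = -26.1 J/K.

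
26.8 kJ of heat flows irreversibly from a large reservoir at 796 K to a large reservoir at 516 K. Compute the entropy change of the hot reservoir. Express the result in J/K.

ΔS_hot = -33.7 J/K

The hot reservoir loses heat Q, so ΔS_hot = −Q/T_H = −26800/796 = -33.7 J/K.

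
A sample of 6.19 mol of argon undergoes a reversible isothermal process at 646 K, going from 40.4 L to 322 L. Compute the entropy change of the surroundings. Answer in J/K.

For an isothermal ideal gas ΔS_gas = nR ln(V₂/V₁) = 6.19 × 8.314 × ln(322/40.4) = 107 J/K.
The process is reversible, so ΔS_surr = −ΔS_gas = -107 J/K and ΔS_universe = 0.

ΔS_surr = -107 J/K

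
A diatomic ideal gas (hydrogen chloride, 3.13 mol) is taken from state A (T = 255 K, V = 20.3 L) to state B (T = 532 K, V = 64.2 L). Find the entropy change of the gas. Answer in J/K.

ΔS = 77.8 J/K

Entropy is a state function: ΔS = nC_V ln(T₂/T₁) + nR ln(V₂/V₁), with C_V = 5R/2 = 20.79 J mol⁻¹ K⁻¹ for a diatomic ideal gas.
ΔS = 3.13 × [20.79 × ln(532/255) + 8.314 × ln(64.2/20.3)] = 77.8 J/K.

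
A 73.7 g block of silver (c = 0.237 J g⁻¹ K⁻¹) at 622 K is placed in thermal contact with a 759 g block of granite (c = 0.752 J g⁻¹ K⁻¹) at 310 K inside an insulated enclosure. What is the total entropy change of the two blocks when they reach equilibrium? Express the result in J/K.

Energy balance: T_f = (m₁c₁T₁ + m₂c₂T₂)/(m₁c₁ + m₂c₂) = 319.26 K.
ΔS₁ = m₁c₁ ln(T_f/T₁) = 17.4669 × ln(319.26/622) = -11.65 J/K.
ΔS₂ = m₂c₂ ln(T_f/T₂) = 570.768 × ln(319.26/310) = 16.81 J/K.
ΔS_total = -11.65 + 16.81 = 5.16 J/K.

ΔS_total = 5.16 J/K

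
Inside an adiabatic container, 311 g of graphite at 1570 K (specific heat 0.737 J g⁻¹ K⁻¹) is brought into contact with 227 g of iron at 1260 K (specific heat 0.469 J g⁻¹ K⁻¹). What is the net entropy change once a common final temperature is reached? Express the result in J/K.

ΔS_total = 1.71 J/K

Energy balance: T_f = (m₁c₁T₁ + m₂c₂T₂)/(m₁c₁ + m₂c₂) = 1471.7 K.
ΔS₁ = m₁c₁ ln(T_f/T₁) = 229.207 × ln(1471.7/1570) = -14.82 J/K.
ΔS₂ = m₂c₂ ln(T_f/T₂) = 106.463 × ln(1471.7/1260) = 16.53 J/K.
ΔS_total = -14.82 + 16.53 = 1.71 J/K.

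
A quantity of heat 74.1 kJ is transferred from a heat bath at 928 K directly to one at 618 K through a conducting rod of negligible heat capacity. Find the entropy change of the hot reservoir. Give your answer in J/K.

ΔS_hot = -79.8 J/K

The hot reservoir loses heat Q, so ΔS_hot = −Q/T_H = −74100/928 = -79.8 J/K.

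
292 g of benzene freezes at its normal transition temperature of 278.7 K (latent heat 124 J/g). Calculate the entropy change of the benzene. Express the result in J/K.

ΔS = -130 J/K

Heat released by the substance: Q = −mL = −292 × 124 = −36208 J.
At constant T, ΔS = Q_rev/T = −36208 / 278.7 = -130 J/K.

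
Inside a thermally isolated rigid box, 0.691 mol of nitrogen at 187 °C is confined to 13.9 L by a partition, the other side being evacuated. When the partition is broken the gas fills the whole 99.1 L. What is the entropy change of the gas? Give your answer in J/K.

ΔS_gas = 11.3 J/K

For an ideal gas in free expansion Q = 0 and W = 0, so T is unchanged.
Entropy is a state function; using a reversible isothermal path, ΔS_gas = nR ln(V₂/V₁) = 0.691 × 8.314 × ln(99.1/13.9) = 11.3 J/K.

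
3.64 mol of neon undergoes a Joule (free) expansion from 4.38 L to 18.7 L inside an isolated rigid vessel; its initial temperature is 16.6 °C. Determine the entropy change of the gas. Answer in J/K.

ΔS_gas = 43.9 J/K

No heat is exchanged and no work is done, so the ideal-gas temperature stays constant.
Entropy is a state function; using a reversible isothermal path, ΔS_gas = nR ln(V₂/V₁) = 3.64 × 8.314 × ln(18.7/4.38) = 43.9 J/K.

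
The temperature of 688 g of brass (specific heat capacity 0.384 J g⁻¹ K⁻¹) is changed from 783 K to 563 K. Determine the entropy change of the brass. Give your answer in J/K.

ΔS = -87.1 J/K

ΔS = ∫dQ_rev/T = m c ln(T₂/T₁) = 688 × 0.384 × ln(563/783) = -87.1 J/K.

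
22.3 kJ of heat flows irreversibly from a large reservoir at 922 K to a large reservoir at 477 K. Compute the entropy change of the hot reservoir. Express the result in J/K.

The hot reservoir loses heat Q, so ΔS_hot = −Q/T_H = −22300/922 = -24.2 J/K.

ΔS_hot = -24.2 J/K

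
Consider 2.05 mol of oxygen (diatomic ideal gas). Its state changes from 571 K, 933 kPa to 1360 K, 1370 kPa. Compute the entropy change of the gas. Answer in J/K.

ΔS = 45.2 J/K

ΔS = nC_p ln(T₂/T₁) − nR ln(P₂/P₁), with C_p = 7R/2 = 29.1 J mol⁻¹ K⁻¹ for a diatomic ideal gas.
ΔS = 2.05 × [29.1 × ln(1360/571) − 8.314 × ln(1370/933)] = 45.2 J/K.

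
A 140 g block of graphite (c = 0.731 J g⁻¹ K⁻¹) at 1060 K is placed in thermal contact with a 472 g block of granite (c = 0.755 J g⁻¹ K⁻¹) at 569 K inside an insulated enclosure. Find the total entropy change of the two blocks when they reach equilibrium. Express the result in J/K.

Energy balance: T_f = (m₁c₁T₁ + m₂c₂T₂)/(m₁c₁ + m₂c₂) = 678.55 K.
ΔS₁ = m₁c₁ ln(T_f/T₁) = 102.34 × ln(678.55/1060) = -45.65 J/K.
ΔS₂ = m₂c₂ ln(T_f/T₂) = 356.36 × ln(678.55/569) = 62.75 J/K.
ΔS_total = -45.65 + 62.75 = 17.1 J/K.

ΔS_total = 17.1 J/K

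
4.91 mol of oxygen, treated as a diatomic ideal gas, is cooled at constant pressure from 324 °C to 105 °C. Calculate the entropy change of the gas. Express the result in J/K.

In kelvin: T₁ = 597.15 K, T₂ = 378.15 K. At constant pressure, ΔS = nC_p ln(T₂/T₁) with C_p = 7R/2 = 29.1 J mol⁻¹ K⁻¹.
ΔS = 4.91 × 29.1 × ln(378.15/597.15) = -65.3 J/K.

ΔS = -65.3 J/K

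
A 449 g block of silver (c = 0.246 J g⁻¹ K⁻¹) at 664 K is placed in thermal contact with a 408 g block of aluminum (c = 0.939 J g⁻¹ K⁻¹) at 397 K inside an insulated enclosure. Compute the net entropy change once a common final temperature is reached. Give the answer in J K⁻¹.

ΔS_total = 12.4 J/K

Energy balance: T_f = (m₁c₁T₁ + m₂c₂T₂)/(m₁c₁ + m₂c₂) = 456.75 K.
ΔS₁ = m₁c₁ ln(T_f/T₁) = 110.454 × ln(456.75/664) = -41.33 J/K.
ΔS₂ = m₂c₂ ln(T_f/T₂) = 383.112 × ln(456.75/397) = 53.71 J/K.
ΔS_total = -41.33 + 53.71 = 12.4 J/K.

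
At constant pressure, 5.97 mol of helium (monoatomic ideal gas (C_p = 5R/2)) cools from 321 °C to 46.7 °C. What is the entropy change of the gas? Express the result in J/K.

In kelvin: T₁ = 594.15 K, T₂ = 319.85 K. At constant pressure, ΔS = nC_p ln(T₂/T₁) with C_p = 5R/2 = 20.79 J mol⁻¹ K⁻¹.
ΔS = 5.97 × 20.79 × ln(319.85/594.15) = -76.8 J/K.

ΔS = -76.8 J/K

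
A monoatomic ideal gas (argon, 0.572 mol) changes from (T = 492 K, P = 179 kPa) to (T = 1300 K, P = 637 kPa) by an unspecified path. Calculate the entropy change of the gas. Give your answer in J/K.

ΔS = 5.52 J/K

ΔS = nC_p ln(T₂/T₁) − nR ln(P₂/P₁), with C_p = 5R/2 = 20.79 J mol⁻¹ K⁻¹ for a monoatomic ideal gas.
ΔS = 0.572 × [20.79 × ln(1300/492) − 8.314 × ln(637/179)] = 5.52 J/K.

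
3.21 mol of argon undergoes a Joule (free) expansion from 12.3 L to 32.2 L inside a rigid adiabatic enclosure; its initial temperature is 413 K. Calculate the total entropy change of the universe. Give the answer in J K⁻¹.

ΔS_universe = 25.7 J/K

No heat is exchanged and no work is done, so the ideal-gas temperature stays constant.
Entropy is a state function; using a reversible isothermal path, ΔS_gas = nR ln(V₂/V₁) = 3.21 × 8.314 × ln(32.2/12.3) = 25.7 J/K.
The insulated surroundings exchange no heat, so ΔS_surr = 0 and ΔS_universe = ΔS_gas.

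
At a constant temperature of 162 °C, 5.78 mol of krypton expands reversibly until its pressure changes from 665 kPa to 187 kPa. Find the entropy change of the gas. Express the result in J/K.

ΔS_gas = 61 J/K

For an isothermal ideal gas ΔS_gas = nR ln(P₁/P₂) = 5.78 × 8.314 × ln(665/187) = 61 J/K.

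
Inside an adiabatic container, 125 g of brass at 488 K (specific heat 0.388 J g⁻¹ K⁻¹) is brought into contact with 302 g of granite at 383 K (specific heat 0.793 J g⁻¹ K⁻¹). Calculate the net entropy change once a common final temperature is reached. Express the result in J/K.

ΔS_total = 1.25 J/K

Energy balance: T_f = (m₁c₁T₁ + m₂c₂T₂)/(m₁c₁ + m₂c₂) = 400.68 K.
ΔS₁ = m₁c₁ ln(T_f/T₁) = 48.5 × ln(400.68/488) = -9.562 J/K.
ΔS₂ = m₂c₂ ln(T_f/T₂) = 239.486 × ln(400.68/383) = 10.81 J/K.
ΔS_total = -9.562 + 10.81 = 1.25 J/K.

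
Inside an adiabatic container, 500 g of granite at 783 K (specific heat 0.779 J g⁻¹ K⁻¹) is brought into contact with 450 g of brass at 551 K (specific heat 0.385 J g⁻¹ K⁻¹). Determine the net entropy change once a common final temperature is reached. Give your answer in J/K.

Energy balance: T_f = (m₁c₁T₁ + m₂c₂T₂)/(m₁c₁ + m₂c₂) = 711.58 K.
ΔS₁ = m₁c₁ ln(T_f/T₁) = 389.5 × ln(711.58/783) = -37.26 J/K.
ΔS₂ = m₂c₂ ln(T_f/T₂) = 173.25 × ln(711.58/551) = 44.31 J/K.
ΔS_total = -37.26 + 44.31 = 7.05 J/K.

ΔS_total = 7.05 J/K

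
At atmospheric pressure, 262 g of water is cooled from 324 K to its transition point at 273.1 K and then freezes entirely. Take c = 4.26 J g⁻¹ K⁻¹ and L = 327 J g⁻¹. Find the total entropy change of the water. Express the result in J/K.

Cooling step: ΔS₁ = m c ln(T_tr/T_i) = 262 × 4.26 × ln(273.1/324) = -190.8 J/K.
Phase change: ΔS₂ = −mL/T_tr = −262 × 327 / 273.1 = -313.7 J/K.
ΔS_total = (-190.8) + (-313.7) = -504 J/K.

ΔS = -504 J/K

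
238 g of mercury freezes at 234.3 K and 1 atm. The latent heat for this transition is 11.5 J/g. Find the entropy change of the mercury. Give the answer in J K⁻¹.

ΔS = -11.7 J/K

Heat released by the substance: Q = −mL = −238 × 11.5 = −2737 J.
At constant T, ΔS = Q_rev/T = −2737 / 234.3 = -11.7 J/K.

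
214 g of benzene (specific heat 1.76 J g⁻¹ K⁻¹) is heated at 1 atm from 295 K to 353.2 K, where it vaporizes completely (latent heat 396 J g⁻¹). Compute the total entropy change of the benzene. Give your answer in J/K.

ΔS = 308 J/K

Warming step: ΔS₁ = m c ln(T_tr/T_i) = 214 × 1.76 × ln(353.2/295) = 67.82 J/K.
Phase change: ΔS₂ = +mL/T_tr = 214 × 396 / 353.2 = 239.9 J/K.
ΔS_total = (67.82) + (239.9) = 308 J/K.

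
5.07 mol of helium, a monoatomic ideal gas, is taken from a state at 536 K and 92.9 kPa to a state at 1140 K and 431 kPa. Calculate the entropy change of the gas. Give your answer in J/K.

ΔS = nC_p ln(T₂/T₁) − nR ln(P₂/P₁), with C_p = 5R/2 = 20.79 J mol⁻¹ K⁻¹ for a monoatomic ideal gas.
ΔS = 5.07 × [20.79 × ln(1140/536) − 8.314 × ln(431/92.9)] = 14.8 J/K.

ΔS = 14.8 J/K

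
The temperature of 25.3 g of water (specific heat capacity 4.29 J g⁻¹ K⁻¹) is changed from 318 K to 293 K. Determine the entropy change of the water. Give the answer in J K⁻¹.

ΔS = ∫dQ_rev/T = m c ln(T₂/T₁) = 25.3 × 4.29 × ln(293/318) = -8.89 J/K.

ΔS = -8.89 J/K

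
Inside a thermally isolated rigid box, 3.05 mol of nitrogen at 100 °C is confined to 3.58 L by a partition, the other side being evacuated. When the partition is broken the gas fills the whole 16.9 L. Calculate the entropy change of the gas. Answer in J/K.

No heat is exchanged and no work is done, so the ideal-gas temperature stays constant.
Entropy is a state function; using a reversible isothermal path, ΔS_gas = nR ln(V₂/V₁) = 3.05 × 8.314 × ln(16.9/3.58) = 39.4 J/K.

ΔS_gas = 39.4 J/K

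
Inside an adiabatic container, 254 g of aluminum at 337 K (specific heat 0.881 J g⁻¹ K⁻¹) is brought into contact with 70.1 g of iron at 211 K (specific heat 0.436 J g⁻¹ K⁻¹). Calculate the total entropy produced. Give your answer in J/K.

ΔS_total = 2.62 J/K

Energy balance: T_f = (m₁c₁T₁ + m₂c₂T₂)/(m₁c₁ + m₂c₂) = 321.86 K.
ΔS₁ = m₁c₁ ln(T_f/T₁) = 223.774 × ln(321.86/337) = -10.29 J/K.
ΔS₂ = m₂c₂ ln(T_f/T₂) = 30.5636 × ln(321.86/211) = 12.91 J/K.
ΔS_total = -10.29 + 12.91 = 2.62 J/K.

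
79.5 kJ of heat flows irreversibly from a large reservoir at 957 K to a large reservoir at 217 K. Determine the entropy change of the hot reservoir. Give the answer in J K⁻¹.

The hot reservoir loses heat Q, so ΔS_hot = −Q/T_H = −79500/957 = -83.1 J/K.

ΔS_hot = -83.1 J/K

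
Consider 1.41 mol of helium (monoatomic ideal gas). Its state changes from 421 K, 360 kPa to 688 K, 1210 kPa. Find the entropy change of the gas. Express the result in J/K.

ΔS = 0.183 J/K

ΔS = nC_p ln(T₂/T₁) − nR ln(P₂/P₁), with C_p = 5R/2 = 20.79 J mol⁻¹ K⁻¹ for a monoatomic ideal gas.
ΔS = 1.41 × [20.79 × ln(688/421) − 8.314 × ln(1210/360)] = 0.183 J/K.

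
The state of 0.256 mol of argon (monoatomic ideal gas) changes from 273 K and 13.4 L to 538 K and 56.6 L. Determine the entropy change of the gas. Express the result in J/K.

ΔS = 5.23 J/K

Entropy is a state function: ΔS = nC_V ln(T₂/T₁) + nR ln(V₂/V₁), with C_V = 3R/2 = 12.47 J mol⁻¹ K⁻¹ for a monoatomic ideal gas.
ΔS = 0.256 × [12.47 × ln(538/273) + 8.314 × ln(56.6/13.4)] = 5.23 J/K.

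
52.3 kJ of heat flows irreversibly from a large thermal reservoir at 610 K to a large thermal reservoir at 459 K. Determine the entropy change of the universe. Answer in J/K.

ΔS_hot = −Q/T_H = −52300/610 = -85.74 J/K and ΔS_cold = +Q/T_C = 52300/459 = 113.9 J/K.
ΔS_total = -85.74 + 113.9 = 28.2 J/K, positive as the second law requires.

ΔS_total = 28.2 J/K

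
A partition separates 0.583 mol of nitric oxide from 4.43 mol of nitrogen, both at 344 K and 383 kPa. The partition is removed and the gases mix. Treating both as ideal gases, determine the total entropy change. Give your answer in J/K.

Mole fractions: x_A = 0.583/5.01 = 0.116, x_B = 0.884.
ΔS_mix = −R(n_A ln x_A + n_B ln x_B) = −8.314 × (0.583 ln 0.116 + 4.43 ln 0.884) = 15 J/K.

ΔS_mix = 15 J/K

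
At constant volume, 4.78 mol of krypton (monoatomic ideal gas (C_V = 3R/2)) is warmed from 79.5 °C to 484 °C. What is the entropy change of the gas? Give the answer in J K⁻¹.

In kelvin: T₁ = 352.65 K, T₂ = 757.15 K. At constant volume, ΔS = nC_V ln(T₂/T₁) with C_V = 3R/2 = 12.47 J mol⁻¹ K⁻¹.
ΔS = 4.78 × 12.47 × ln(757.15/352.65) = 45.5 J/K.

ΔS = 45.5 J/K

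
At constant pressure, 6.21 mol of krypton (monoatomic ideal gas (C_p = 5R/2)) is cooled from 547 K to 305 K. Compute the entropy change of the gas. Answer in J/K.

At constant pressure, ΔS = nC_p ln(T₂/T₁) with C_p = 5R/2 = 20.79 J mol⁻¹ K⁻¹.
ΔS = 6.21 × 20.79 × ln(305/547) = -75.4 J/K.

ΔS = -75.4 J/K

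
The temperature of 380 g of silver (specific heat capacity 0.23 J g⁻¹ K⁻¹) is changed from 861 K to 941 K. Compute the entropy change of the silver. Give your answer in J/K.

ΔS = ∫dQ_rev/T = m c ln(T₂/T₁) = 380 × 0.23 × ln(941/861) = 7.77 J/K.

ΔS = 7.77 J/K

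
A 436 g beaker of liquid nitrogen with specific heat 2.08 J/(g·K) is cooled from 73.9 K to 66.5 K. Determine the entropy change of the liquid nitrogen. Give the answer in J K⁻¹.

ΔS = -95.7 J/K

ΔS = ∫dQ_rev/T = m c ln(T₂/T₁) = 436 × 2.08 × ln(66.5/73.9) = -95.7 J/K.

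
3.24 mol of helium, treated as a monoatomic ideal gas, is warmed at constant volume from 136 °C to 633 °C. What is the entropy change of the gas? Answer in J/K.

In kelvin: T₁ = 409.15 K, T₂ = 906.15 K. At constant volume, ΔS = nC_V ln(T₂/T₁) with C_V = 3R/2 = 12.47 J mol⁻¹ K⁻¹.
ΔS = 3.24 × 12.47 × ln(906.15/409.15) = 32.1 J/K.

ΔS = 32.1 J/K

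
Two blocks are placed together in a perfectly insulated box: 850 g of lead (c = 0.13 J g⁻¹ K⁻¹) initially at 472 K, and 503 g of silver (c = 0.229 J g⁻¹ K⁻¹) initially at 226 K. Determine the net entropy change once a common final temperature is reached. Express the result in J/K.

Energy balance: T_f = (m₁c₁T₁ + m₂c₂T₂)/(m₁c₁ + m₂c₂) = 346.45 K.
ΔS₁ = m₁c₁ ln(T_f/T₁) = 110.5 × ln(346.45/472) = -34.17 J/K.
ΔS₂ = m₂c₂ ln(T_f/T₂) = 115.187 × ln(346.45/226) = 49.21 J/K.
ΔS_total = -34.17 + 49.21 = 15 J/K.

ΔS_total = 15 J/K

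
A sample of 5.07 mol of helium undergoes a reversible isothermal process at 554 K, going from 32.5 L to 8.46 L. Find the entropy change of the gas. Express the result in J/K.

ΔS_gas = -56.7 J/K

For an isothermal ideal gas ΔS_gas = nR ln(V₂/V₁) = 5.07 × 8.314 × ln(8.46/32.5) = -56.7 J/K.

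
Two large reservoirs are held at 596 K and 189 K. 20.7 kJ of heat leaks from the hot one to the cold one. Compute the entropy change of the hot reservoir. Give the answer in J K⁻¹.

The hot reservoir loses heat Q, so ΔS_hot = −Q/T_H = −20700/596 = -34.7 J/K.

ΔS_hot = -34.7 J/K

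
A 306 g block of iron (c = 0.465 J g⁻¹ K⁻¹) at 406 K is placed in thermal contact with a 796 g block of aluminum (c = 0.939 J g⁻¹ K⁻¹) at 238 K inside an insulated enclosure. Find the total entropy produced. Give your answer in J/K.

ΔS_total = 19.2 J/K

Energy balance: T_f = (m₁c₁T₁ + m₂c₂T₂)/(m₁c₁ + m₂c₂) = 264.87 K.
ΔS₁ = m₁c₁ ln(T_f/T₁) = 142.29 × ln(264.87/406) = -60.78 J/K.
ΔS₂ = m₂c₂ ln(T_f/T₂) = 747.444 × ln(264.87/238) = 79.95 J/K.
ΔS_total = -60.78 + 79.95 = 19.2 J/K.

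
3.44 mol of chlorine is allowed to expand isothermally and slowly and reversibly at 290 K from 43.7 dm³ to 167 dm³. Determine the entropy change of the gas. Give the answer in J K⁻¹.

For an isothermal ideal gas ΔS_gas = nR ln(V₂/V₁) = 3.44 × 8.314 × ln(167/43.7) = 38.3 J/K.

ΔS_gas = 38.3 J/K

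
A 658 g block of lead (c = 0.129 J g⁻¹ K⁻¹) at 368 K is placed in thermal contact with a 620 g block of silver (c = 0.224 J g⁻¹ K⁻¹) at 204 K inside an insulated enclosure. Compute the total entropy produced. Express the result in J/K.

Energy balance: T_f = (m₁c₁T₁ + m₂c₂T₂)/(m₁c₁ + m₂c₂) = 266.21 K.
ΔS₁ = m₁c₁ ln(T_f/T₁) = 84.882 × ln(266.21/368) = -27.484 J/K.
ΔS₂ = m₂c₂ ln(T_f/T₂) = 138.88 × ln(266.21/204) = 36.966 J/K.
ΔS_total = -27.484 + 36.966 = 9.48 J/K.

ΔS_total = 9.48 J/K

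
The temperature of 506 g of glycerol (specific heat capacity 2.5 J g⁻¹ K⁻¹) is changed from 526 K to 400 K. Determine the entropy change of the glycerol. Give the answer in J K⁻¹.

ΔS = -346 J/K

ΔS = ∫dQ_rev/T = m c ln(T₂/T₁) = 506 × 2.5 × ln(400/526) = -346 J/K.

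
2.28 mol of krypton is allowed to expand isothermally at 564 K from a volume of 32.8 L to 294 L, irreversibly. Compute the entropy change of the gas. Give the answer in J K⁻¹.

ΔS_gas = 41.6 J/K

Entropy is a state function, so ΔS_gas depends only on the end states.
For an isothermal ideal gas ΔS_gas = nR ln(V₂/V₁) = 2.28 × 8.314 × ln(294/32.8) = 41.6 J/K.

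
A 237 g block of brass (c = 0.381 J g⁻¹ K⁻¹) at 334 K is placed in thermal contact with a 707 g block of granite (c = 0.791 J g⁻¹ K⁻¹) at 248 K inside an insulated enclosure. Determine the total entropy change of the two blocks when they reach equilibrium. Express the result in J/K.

ΔS_total = 3.7 J/K

Energy balance: T_f = (m₁c₁T₁ + m₂c₂T₂)/(m₁c₁ + m₂c₂) = 259.96 K.
ΔS₁ = m₁c₁ ln(T_f/T₁) = 90.297 × ln(259.96/334) = -22.63 J/K.
ΔS₂ = m₂c₂ ln(T_f/T₂) = 559.237 × ln(259.96/248) = 26.33 J/K.
ΔS_total = -22.63 + 26.33 = 3.7 J/K.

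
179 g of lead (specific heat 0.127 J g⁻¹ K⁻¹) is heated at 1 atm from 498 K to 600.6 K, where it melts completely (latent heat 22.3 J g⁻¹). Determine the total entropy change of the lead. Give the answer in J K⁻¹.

Warming step: ΔS₁ = m c ln(T_tr/T_i) = 179 × 0.127 × ln(600.6/498) = 4.259 J/K.
Phase change: ΔS₂ = +mL/T_tr = 179 × 22.3 / 600.6 = 6.646 J/K.
ΔS_total = (4.259) + (6.646) = 10.9 J/K.

ΔS = 10.9 J/K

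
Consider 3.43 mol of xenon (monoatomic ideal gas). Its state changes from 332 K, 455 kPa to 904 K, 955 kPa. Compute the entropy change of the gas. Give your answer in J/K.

ΔS = 50.3 J/K

ΔS = nC_p ln(T₂/T₁) − nR ln(P₂/P₁), with C_p = 5R/2 = 20.79 J mol⁻¹ K⁻¹ for a monoatomic ideal gas.
ΔS = 3.43 × [20.79 × ln(904/332) − 8.314 × ln(955/455)] = 50.3 J/K.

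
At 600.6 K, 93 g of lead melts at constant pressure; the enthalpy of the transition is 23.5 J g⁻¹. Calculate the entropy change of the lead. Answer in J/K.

ΔS = 3.64 J/K

Heat absorbed by the substance: Q = mL = 93 × 23.5 = 2185.5 J.
At constant T, ΔS = Q_rev/T = 2185.5 / 600.6 = 3.64 J/K.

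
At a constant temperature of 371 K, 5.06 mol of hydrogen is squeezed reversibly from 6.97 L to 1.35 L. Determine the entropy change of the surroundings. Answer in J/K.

ΔS_surr = 69.1 J/K

For an isothermal ideal gas ΔS_gas = nR ln(V₂/V₁) = 5.06 × 8.314 × ln(1.35/6.97) = -69.1 J/K.
The process is reversible, so ΔS_surr = −ΔS_gas = 69.1 J/K and ΔS_universe = 0.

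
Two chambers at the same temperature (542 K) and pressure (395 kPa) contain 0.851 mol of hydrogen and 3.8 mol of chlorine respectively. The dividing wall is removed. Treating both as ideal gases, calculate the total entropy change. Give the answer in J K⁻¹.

ΔS_mix = 18.4 J/K

Mole fractions: x_A = 0.851/4.65 = 0.183, x_B = 0.817.
ΔS_mix = −R(n_A ln x_A + n_B ln x_B) = −8.314 × (0.851 ln 0.183 + 3.8 ln 0.817) = 18.4 J/K.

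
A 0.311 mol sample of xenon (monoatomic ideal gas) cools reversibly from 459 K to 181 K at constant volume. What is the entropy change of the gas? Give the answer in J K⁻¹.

ΔS = -3.61 J/K

At constant volume, ΔS = nC_V ln(T₂/T₁) with C_V = 3R/2 = 12.47 J mol⁻¹ K⁻¹.
ΔS = 0.311 × 12.47 × ln(181/459) = -3.61 J/K.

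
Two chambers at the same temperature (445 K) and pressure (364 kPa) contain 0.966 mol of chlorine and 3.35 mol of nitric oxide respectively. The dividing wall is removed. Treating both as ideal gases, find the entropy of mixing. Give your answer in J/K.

Mole fractions: x_A = 0.966/4.32 = 0.224, x_B = 0.776.
ΔS_mix = −R(n_A ln x_A + n_B ln x_B) = −8.314 × (0.966 ln 0.224 + 3.35 ln 0.776) = 19.1 J/K.

ΔS_mix = 19.1 J/K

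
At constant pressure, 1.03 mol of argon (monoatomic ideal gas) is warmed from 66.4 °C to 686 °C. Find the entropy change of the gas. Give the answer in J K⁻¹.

In kelvin: T₁ = 339.55 K, T₂ = 959.15 K. At constant pressure, ΔS = nC_p ln(T₂/T₁) with C_p = 5R/2 = 20.79 J mol⁻¹ K⁻¹.
ΔS = 1.03 × 20.79 × ln(959.15/339.55) = 22.2 J/K.

ΔS = 22.2 J/K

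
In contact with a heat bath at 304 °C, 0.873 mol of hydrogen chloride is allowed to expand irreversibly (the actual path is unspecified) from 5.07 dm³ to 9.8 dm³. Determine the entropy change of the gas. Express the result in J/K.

Entropy is a state function, so ΔS_gas depends only on the end states.
For an isothermal ideal gas ΔS_gas = nR ln(V₂/V₁) = 0.873 × 8.314 × ln(9.8/5.07) = 4.78 J/K.

ΔS_gas = 4.78 J/K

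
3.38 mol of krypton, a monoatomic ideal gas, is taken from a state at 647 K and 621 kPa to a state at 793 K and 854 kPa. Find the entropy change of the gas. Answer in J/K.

ΔS = 5.34 J/K

ΔS = nC_p ln(T₂/T₁) − nR ln(P₂/P₁), with C_p = 5R/2 = 20.79 J mol⁻¹ K⁻¹ for a monoatomic ideal gas.
ΔS = 3.38 × [20.79 × ln(793/647) − 8.314 × ln(854/621)] = 5.34 J/K.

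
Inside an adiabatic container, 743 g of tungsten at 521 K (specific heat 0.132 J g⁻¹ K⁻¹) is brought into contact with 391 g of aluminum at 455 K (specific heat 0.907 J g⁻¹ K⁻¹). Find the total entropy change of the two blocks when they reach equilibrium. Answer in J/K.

ΔS_total = 0.723 J/K

Energy balance: T_f = (m₁c₁T₁ + m₂c₂T₂)/(m₁c₁ + m₂c₂) = 469.3 K.
ΔS₁ = m₁c₁ ln(T_f/T₁) = 98.076 × ln(469.3/521) = -10.25 J/K.
ΔS₂ = m₂c₂ ln(T_f/T₂) = 354.637 × ln(469.3/455) = 10.973 J/K.
ΔS_total = -10.25 + 10.973 = 0.723 J/K.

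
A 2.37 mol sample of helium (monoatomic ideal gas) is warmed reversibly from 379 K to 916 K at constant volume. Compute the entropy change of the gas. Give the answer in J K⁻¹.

ΔS = 26.1 J/K

At constant volume, ΔS = nC_V ln(T₂/T₁) with C_V = 3R/2 = 12.47 J mol⁻¹ K⁻¹.
ΔS = 2.37 × 12.47 × ln(916/379) = 26.1 J/K.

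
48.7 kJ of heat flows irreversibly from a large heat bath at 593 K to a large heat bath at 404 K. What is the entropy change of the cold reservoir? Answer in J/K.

The cold reservoir gains heat Q, so ΔS_cold = +Q/T_C = 48700/404 = 121 J/K.

ΔS_cold = 121 J/K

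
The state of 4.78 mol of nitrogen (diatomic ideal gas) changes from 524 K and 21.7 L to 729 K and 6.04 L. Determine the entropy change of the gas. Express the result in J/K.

ΔS = -18 J/K

Entropy is a state function: ΔS = nC_V ln(T₂/T₁) + nR ln(V₂/V₁), with C_V = 5R/2 = 20.79 J mol⁻¹ K⁻¹ for a diatomic ideal gas.
ΔS = 4.78 × [20.79 × ln(729/524) + 8.314 × ln(6.04/21.7)] = -18 J/K.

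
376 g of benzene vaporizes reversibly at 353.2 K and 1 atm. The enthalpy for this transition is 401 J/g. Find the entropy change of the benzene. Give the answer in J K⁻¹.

Heat absorbed by the substance: Q = mL = 376 × 401 = 150776 J.
At constant T, ΔS = Q_rev/T = 150776 / 353.2 = 427 J/K.

ΔS = 427 J/K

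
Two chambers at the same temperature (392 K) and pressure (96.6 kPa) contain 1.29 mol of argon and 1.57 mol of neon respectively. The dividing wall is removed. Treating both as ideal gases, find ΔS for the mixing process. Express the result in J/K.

ΔS_mix = 16.4 J/K

Mole fractions: x_A = 1.29/2.86 = 0.451, x_B = 0.549.
ΔS_mix = −R(n_A ln x_A + n_B ln x_B) = −8.314 × (1.29 ln 0.451 + 1.57 ln 0.549) = 16.4 J/K.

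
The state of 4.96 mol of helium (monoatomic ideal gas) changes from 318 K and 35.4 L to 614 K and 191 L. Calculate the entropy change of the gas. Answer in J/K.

Entropy is a state function: ΔS = nC_V ln(T₂/T₁) + nR ln(V₂/V₁), with C_V = 3R/2 = 12.47 J mol⁻¹ K⁻¹ for a monoatomic ideal gas.
ΔS = 4.96 × [12.47 × ln(614/318) + 8.314 × ln(191/35.4)] = 110 J/K.

ΔS = 110 J/K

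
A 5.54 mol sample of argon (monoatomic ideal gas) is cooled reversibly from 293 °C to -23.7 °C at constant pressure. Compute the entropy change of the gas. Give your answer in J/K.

In kelvin: T₁ = 566.15 K, T₂ = 249.45 K. At constant pressure, ΔS = nC_p ln(T₂/T₁) with C_p = 5R/2 = 20.79 J mol⁻¹ K⁻¹.
ΔS = 5.54 × 20.79 × ln(249.45/566.15) = -94.4 J/K.

ΔS = -94.4 J/K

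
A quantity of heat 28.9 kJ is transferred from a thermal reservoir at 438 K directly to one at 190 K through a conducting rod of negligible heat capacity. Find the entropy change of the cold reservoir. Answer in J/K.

ΔS_cold = 152 J/K

The cold reservoir gains heat Q, so ΔS_cold = +Q/T_C = 28900/190 = 152 J/K.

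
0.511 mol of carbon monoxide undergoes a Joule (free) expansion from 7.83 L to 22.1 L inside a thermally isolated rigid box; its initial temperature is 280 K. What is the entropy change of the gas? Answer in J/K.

For an ideal gas in free expansion Q = 0 and W = 0, so T is unchanged.
Entropy is a state function; using a reversible isothermal path, ΔS_gas = nR ln(V₂/V₁) = 0.511 × 8.314 × ln(22.1/7.83) = 4.41 J/K.

ΔS_gas = 4.41 J/K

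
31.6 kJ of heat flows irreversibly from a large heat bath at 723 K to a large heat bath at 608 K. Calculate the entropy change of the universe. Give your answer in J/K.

ΔS_hot = −Q/T_H = −31600/723 = -43.707 J/K and ΔS_cold = +Q/T_C = 31600/608 = 51.974 J/K.
ΔS_total = -43.707 + 51.974 = 8.27 J/K, positive as the second law requires.

ΔS_total = 8.27 J/K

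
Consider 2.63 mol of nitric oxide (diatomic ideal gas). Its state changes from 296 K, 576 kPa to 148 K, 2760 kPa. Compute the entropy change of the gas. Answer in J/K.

ΔS = nC_p ln(T₂/T₁) − nR ln(P₂/P₁), with C_p = 7R/2 = 29.1 J mol⁻¹ K⁻¹ for a diatomic ideal gas.
ΔS = 2.63 × [29.1 × ln(148/296) − 8.314 × ln(2760/576)] = -87.3 J/K.

ΔS = -87.3 J/K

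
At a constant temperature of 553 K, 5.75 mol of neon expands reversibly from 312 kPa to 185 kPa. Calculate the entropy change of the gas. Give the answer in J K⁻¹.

ΔS_gas = 25 J/K

For an isothermal ideal gas ΔS_gas = nR ln(P₁/P₂) = 5.75 × 8.314 × ln(312/185) = 25 J/K.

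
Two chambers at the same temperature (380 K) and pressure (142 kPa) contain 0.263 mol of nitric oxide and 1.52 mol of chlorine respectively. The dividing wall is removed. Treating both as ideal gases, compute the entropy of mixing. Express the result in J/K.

Mole fractions: x_A = 0.263/1.78 = 0.148, x_B = 0.852.
ΔS_mix = −R(n_A ln x_A + n_B ln x_B) = −8.314 × (0.263 ln 0.148 + 1.52 ln 0.852) = 6.2 J/K.

ΔS_mix = 6.2 J/K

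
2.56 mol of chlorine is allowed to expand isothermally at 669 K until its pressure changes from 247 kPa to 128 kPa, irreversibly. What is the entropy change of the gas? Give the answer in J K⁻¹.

ΔS_gas = 14 J/K

Entropy is a state function, so ΔS_gas depends only on the end states.
For an isothermal ideal gas ΔS_gas = nR ln(P₁/P₂) = 2.56 × 8.314 × ln(247/128) = 14 J/K.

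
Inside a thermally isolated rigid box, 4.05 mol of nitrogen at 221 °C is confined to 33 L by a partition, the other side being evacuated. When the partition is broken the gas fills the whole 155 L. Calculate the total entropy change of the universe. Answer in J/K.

ΔS_universe = 52.1 J/K

No heat is exchanged and no work is done, so the ideal-gas temperature stays constant.
Entropy is a state function; using a reversible isothermal path, ΔS_gas = nR ln(V₂/V₁) = 4.05 × 8.314 × ln(155/33) = 52.1 J/K.
The insulated surroundings exchange no heat, so ΔS_surr = 0 and ΔS_universe = ΔS_gas.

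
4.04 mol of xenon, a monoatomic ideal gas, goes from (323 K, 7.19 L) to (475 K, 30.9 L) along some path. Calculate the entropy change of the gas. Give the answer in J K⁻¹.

Entropy is a state function: ΔS = nC_V ln(T₂/T₁) + nR ln(V₂/V₁), with C_V = 3R/2 = 12.47 J mol⁻¹ K⁻¹ for a monoatomic ideal gas.
ΔS = 4.04 × [12.47 × ln(475/323) + 8.314 × ln(30.9/7.19)] = 68.4 J/K.

ΔS = 68.4 J/K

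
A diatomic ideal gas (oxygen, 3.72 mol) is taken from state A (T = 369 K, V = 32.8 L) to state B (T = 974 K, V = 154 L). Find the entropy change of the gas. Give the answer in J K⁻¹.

ΔS = 123 J/K

Entropy is a state function: ΔS = nC_V ln(T₂/T₁) + nR ln(V₂/V₁), with C_V = 5R/2 = 20.79 J mol⁻¹ K⁻¹ for a diatomic ideal gas.
ΔS = 3.72 × [20.79 × ln(974/369) + 8.314 × ln(154/32.8)] = 123 J/K.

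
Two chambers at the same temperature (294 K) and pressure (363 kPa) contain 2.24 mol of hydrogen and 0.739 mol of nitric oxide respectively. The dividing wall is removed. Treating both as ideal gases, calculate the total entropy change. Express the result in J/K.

Mole fractions: x_A = 2.24/2.98 = 0.752, x_B = 0.248.
ΔS_mix = −R(n_A ln x_A + n_B ln x_B) = −8.314 × (2.24 ln 0.752 + 0.739 ln 0.248) = 13.9 J/K.

ΔS_mix = 13.9 J/K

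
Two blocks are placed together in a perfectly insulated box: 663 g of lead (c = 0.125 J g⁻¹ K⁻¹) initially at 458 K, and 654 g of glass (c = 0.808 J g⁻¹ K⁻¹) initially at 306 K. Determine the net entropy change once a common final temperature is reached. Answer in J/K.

Energy balance: T_f = (m₁c₁T₁ + m₂c₂T₂)/(m₁c₁ + m₂c₂) = 326.61 K.
ΔS₁ = m₁c₁ ln(T_f/T₁) = 82.875 × ln(326.61/458) = -28.02 J/K.
ΔS₂ = m₂c₂ ln(T_f/T₂) = 528.432 × ln(326.61/306) = 34.44 J/K.
ΔS_total = -28.02 + 34.44 = 6.42 J/K.

ΔS_total = 6.42 J/K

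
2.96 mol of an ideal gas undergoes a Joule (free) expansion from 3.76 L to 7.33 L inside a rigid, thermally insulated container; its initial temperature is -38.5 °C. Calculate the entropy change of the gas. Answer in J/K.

For an ideal gas in free expansion Q = 0 and W = 0, so T is unchanged.
Entropy is a state function; using a reversible isothermal path, ΔS_gas = nR ln(V₂/V₁) = 2.96 × 8.314 × ln(7.33/3.76) = 16.4 J/K.

ΔS_gas = 16.4 J/K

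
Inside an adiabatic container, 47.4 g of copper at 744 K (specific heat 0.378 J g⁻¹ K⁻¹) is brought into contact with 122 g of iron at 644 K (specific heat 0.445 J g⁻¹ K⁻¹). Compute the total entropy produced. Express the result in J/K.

Energy balance: T_f = (m₁c₁T₁ + m₂c₂T₂)/(m₁c₁ + m₂c₂) = 668.81 K.
ΔS₁ = m₁c₁ ln(T_f/T₁) = 17.9172 × ln(668.81/744) = -1.909 J/K.
ΔS₂ = m₂c₂ ln(T_f/T₂) = 54.29 × ln(668.81/644) = 2.053 J/K.
ΔS_total = -1.909 + 2.053 = 0.144 J/K.

ΔS_total = 0.144 J/K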